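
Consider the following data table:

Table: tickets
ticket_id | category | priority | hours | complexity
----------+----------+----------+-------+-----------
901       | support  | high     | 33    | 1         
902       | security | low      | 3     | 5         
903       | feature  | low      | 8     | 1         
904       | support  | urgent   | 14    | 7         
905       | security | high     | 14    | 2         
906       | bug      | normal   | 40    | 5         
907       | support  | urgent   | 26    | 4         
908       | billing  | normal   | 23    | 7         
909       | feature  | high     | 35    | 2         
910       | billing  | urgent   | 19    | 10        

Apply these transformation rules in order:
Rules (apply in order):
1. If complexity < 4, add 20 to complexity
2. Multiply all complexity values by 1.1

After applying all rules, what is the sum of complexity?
136.4

Step 1: Apply Rule 1 - Add 20 to records with complexity < 4
  - 4 records affected: 6 + (4 × 20) = 86
  - Unaffected records: 38
  - Sum after Rule 1: 124
Step 2: Apply Rule 2 - Multiply all by 1.1
  - 124 × 1.1 = 136.4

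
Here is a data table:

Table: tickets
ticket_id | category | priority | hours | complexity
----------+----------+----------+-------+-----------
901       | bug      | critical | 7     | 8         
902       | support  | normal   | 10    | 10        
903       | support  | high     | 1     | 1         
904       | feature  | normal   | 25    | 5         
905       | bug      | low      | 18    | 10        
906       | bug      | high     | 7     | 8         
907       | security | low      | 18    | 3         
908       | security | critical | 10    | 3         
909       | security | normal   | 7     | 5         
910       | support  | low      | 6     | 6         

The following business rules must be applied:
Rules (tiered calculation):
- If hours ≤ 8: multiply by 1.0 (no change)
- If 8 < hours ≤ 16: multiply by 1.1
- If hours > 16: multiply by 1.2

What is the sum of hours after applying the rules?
123.2

Step 1: Tier 1 (hours ≤ 8): 5 records, sum = 28 × 1.0 = 28.0
Step 2: Tier 2 (8 < hours ≤ 16): 2 records, sum = 20 × 1.1 = 22.0
Step 3: Tier 3 (hours > 16): 3 records, sum = 61 × 1.2 = 73.2
Step 4: Final sum = 28.0 + 22.0 + 73.2 = 123.2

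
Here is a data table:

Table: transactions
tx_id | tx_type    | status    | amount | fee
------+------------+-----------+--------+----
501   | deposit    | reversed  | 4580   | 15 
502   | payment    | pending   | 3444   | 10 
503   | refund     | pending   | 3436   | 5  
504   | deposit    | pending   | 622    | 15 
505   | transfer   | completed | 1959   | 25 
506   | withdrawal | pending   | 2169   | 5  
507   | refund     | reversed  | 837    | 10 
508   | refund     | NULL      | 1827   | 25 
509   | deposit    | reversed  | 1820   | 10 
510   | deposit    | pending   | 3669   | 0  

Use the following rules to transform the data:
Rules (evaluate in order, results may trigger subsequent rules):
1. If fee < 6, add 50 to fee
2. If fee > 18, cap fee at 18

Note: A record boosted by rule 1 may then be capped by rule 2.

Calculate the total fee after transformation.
150

Step 1: Apply rule 1 to records with fee < 6
  - 3 records get bonus of 50
  - Of these, 3 records then exceed 18 and get capped
Step 2: Apply rule 2 to records with fee > 18
  - 2 records (original) are capped
Step 3: Calculate final sum = 150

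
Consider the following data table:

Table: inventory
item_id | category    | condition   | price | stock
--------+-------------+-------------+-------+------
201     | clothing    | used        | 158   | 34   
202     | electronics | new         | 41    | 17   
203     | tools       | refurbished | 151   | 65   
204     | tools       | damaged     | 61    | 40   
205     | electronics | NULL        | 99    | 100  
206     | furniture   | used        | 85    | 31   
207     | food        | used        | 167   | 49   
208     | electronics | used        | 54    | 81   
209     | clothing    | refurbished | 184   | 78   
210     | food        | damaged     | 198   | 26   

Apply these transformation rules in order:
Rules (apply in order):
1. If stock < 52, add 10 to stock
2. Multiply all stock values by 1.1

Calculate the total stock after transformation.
639.1

Step 1: Apply Rule 1 - Add 10 to records with stock < 52
  - 6 records affected: 197 + (6 × 10) = 257
  - Unaffected records: 324
  - Sum after Rule 1: 581
Step 2: Apply Rule 2 - Multiply all by 1.1
  - 581 × 1.1 = 639.1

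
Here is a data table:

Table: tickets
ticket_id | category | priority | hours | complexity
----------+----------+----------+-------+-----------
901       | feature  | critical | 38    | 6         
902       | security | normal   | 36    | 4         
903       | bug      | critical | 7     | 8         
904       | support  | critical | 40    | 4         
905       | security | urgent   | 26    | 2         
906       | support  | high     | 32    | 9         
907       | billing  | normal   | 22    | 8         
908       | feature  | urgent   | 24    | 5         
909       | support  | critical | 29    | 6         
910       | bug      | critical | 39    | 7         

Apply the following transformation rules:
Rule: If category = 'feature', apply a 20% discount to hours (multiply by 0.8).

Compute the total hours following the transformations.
280.6

Step 1: Records with category = 'feature' have total hours = 62
Step 2: Apply multiplier: 62 × 0.8 = 49.6
Step 3: Other records total: 231
Step 4: Final sum = 49.6 + 231 = 280.6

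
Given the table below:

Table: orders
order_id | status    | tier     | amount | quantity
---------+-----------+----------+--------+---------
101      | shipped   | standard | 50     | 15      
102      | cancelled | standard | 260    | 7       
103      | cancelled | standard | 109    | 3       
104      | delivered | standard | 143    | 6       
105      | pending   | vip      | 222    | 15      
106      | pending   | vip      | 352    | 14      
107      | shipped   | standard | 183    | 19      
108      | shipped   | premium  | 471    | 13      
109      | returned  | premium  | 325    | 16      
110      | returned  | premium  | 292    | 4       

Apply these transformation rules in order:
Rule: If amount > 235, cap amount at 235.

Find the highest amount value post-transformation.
235

Step 1: Original maximum amount = 471
Step 2: Apply cap at 235
Step 3: 5 records had amount > 235 and were capped
Step 4: Maximum after transformation = 235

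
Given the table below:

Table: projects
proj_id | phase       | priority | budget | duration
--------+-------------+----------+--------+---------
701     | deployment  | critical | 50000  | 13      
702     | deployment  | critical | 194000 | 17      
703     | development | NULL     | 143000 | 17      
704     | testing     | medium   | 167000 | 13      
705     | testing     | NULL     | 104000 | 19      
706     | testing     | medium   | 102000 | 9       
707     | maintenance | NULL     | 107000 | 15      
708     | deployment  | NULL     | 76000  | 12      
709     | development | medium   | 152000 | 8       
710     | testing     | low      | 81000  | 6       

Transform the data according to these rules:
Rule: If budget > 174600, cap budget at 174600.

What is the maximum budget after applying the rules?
174600

Step 1: Original maximum budget = 194000
Step 2: Apply cap at 174600
Step 3: 1 records had budget > 174600 and were capped
Step 4: Maximum after transformation = 174600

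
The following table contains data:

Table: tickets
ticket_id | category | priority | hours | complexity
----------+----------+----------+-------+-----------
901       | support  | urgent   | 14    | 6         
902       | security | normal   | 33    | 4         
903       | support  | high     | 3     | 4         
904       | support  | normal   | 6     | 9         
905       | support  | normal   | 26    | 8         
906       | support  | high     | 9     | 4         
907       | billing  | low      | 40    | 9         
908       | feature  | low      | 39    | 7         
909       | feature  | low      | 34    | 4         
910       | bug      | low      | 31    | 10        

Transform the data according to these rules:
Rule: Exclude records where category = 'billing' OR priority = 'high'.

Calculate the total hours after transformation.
183

Step 1: Find records where category = 'billing' OR priority = 'high'
Step 2: 3 records match, summing to 52
Step 3: Original sum: 235
Step 4: Remaining sum = 235 - 52 = 183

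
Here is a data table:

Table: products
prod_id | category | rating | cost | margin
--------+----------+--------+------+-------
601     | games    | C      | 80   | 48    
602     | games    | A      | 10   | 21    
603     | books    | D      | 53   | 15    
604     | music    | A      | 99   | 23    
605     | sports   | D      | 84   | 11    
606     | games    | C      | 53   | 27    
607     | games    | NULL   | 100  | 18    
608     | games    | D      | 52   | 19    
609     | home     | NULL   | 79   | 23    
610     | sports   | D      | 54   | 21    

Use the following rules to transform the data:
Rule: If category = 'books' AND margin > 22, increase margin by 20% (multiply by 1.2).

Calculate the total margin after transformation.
226

Step 1: Find records where category = 'books' AND margin > 22
Step 2: 0 records match, summing to 0
Step 3: After multiplier: 0 × 1.2 = 0.0
Step 4: Unaffected records sum: 226
Step 5: Final sum = 0.0 + 226 = 226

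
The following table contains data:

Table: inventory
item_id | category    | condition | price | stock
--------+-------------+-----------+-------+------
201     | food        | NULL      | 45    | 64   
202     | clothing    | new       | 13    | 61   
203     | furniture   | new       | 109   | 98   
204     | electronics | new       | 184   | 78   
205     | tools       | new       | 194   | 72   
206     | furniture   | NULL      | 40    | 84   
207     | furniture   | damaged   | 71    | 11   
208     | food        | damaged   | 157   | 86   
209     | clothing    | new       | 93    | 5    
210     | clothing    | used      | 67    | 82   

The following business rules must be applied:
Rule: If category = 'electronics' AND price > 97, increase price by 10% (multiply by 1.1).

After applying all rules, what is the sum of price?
991.4

Step 1: Find records where category = 'electronics' AND price > 97
Step 2: 1 records match, summing to 184
Step 3: After multiplier: 184 × 1.1 = 202.4
Step 4: Unaffected records sum: 789
Step 5: Final sum = 202.4 + 789 = 991.4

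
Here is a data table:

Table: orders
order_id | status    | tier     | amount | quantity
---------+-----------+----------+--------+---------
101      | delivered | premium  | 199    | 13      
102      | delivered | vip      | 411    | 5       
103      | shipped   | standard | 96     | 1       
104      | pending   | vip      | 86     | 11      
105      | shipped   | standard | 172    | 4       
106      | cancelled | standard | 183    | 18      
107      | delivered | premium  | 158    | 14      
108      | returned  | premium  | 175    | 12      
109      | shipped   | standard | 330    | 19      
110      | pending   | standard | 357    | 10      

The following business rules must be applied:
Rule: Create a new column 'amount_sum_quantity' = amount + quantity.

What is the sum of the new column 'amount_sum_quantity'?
2274

Step 1: For each record, compute amount + quantity
Example calculations:
  199 + 13 = 212
  411 + 5 = 416
  96 + 1 = 97
  ...
Step 2: Sum all derived values
Step 3: Total = 2274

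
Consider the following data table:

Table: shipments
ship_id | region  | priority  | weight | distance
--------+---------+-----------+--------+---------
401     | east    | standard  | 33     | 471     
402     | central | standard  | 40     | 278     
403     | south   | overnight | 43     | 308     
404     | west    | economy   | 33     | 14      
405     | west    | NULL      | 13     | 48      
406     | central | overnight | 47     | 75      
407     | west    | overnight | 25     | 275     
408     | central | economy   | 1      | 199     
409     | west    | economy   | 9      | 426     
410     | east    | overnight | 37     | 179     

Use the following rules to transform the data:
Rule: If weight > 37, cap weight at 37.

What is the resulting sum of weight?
262

Step 1: 3 records have weight > 37
Step 2: These records originally summed to 130
Step 3: After capping: 3 × 37 = 111
Step 4: Unaffected records sum: 151
Step 5: Final sum = 111 + 151 = 262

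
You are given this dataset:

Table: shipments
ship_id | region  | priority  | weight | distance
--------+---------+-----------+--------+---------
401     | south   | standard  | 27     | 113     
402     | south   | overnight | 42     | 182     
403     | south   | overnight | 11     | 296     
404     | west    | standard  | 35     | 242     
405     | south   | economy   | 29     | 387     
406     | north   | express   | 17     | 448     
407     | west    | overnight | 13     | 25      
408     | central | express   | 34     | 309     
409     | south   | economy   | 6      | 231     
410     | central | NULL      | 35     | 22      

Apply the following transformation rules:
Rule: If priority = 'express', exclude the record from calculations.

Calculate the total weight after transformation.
198

Step 1: Identify records where priority = 'express'
Step 2: The excluded records sum to 51
Step 3: Original total weight = 249
Step 4: Remaining total = 249 - 51 = 198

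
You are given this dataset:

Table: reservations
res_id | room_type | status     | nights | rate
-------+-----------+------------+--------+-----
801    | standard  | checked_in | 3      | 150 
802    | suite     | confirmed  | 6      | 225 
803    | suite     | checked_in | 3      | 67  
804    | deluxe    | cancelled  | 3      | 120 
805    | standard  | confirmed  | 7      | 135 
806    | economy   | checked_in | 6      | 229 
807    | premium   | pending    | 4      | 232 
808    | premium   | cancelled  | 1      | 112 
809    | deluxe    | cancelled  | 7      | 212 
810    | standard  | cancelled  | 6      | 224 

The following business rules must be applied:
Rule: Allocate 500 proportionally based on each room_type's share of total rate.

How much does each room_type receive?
deluxe: 97.3, economy: 67.12, premium: 100.82, standard: 149.18, suite: 85.58

Step 1: Calculate total rate = 1706
Step 2: Calculate each room_type's proportion:
  deluxe: 332/1706 = 19.46% → 97.3
  economy: 229/1706 = 13.42% → 67.12
  premium: 344/1706 = 20.16% → 100.82
  standard: 509/1706 = 29.84% → 149.18
  suite: 292/1706 = 17.12% → 85.58
Step 3: Verify: sum of allocations ≈ 500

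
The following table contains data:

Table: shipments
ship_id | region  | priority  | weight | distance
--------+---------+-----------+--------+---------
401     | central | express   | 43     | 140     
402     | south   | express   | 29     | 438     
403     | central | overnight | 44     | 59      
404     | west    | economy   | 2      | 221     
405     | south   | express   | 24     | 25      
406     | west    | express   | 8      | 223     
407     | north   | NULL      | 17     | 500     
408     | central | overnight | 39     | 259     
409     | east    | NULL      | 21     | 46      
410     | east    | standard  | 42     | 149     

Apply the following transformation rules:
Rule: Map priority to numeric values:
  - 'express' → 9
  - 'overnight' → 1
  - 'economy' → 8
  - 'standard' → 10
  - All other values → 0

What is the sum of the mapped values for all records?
56

Step 1: Apply mapping to each record
Step 2: Count by status:
  'express': 4 records × 9 = 36
  'overnight': 2 records × 1 = 2
  'economy': 1 records × 8 = 8
  'standard': 1 records × 10 = 10
Step 3: Sum all mapped values = 56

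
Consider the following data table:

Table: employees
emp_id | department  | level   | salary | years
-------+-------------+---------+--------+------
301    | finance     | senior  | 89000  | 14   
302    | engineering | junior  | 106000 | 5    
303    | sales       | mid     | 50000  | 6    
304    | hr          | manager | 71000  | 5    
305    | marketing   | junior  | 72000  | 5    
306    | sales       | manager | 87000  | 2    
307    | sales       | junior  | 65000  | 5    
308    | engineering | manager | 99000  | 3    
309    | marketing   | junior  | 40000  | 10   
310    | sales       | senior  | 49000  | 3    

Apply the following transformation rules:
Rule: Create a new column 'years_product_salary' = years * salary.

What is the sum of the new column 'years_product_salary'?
4134000

Step 1: For each record, compute years * salary
Example calculations:
  14 * 89000 = 1246000
  5 * 106000 = 530000
  6 * 50000 = 300000
  ...
Step 2: Sum all derived values
Step 3: Total = 4134000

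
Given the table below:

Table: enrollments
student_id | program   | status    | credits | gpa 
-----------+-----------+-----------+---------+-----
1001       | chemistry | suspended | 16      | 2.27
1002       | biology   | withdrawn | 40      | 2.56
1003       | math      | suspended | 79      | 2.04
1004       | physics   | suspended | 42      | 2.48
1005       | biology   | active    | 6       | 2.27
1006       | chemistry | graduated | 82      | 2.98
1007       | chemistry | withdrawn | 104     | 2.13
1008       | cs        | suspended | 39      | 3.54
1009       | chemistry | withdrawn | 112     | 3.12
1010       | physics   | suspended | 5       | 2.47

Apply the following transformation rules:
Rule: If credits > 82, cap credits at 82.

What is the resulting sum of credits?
473

Step 1: 2 records have credits > 82
Step 2: These records originally summed to 216
Step 3: After capping: 2 × 82 = 164
Step 4: Unaffected records sum: 309
Step 5: Final sum = 164 + 309 = 473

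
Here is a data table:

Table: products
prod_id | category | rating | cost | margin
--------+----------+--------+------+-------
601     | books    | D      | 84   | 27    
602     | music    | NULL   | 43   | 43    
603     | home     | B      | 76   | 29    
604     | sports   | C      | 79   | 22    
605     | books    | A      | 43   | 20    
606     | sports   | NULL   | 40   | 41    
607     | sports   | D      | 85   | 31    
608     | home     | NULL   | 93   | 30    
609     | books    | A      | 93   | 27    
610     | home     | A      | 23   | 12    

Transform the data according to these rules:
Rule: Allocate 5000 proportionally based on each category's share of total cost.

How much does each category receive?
books: 1669.2, home: 1456.75, music: 326.25, sports: 1547.8

Step 1: Calculate total cost = 659
Step 2: Calculate each category's proportion:
  books: 220/659 = 33.38% → 1669.2
  home: 192/659 = 29.14% → 1456.75
  music: 43/659 = 6.53% → 326.25
  sports: 204/659 = 30.96% → 1547.8
Step 3: Verify: sum of allocations ≈ 5000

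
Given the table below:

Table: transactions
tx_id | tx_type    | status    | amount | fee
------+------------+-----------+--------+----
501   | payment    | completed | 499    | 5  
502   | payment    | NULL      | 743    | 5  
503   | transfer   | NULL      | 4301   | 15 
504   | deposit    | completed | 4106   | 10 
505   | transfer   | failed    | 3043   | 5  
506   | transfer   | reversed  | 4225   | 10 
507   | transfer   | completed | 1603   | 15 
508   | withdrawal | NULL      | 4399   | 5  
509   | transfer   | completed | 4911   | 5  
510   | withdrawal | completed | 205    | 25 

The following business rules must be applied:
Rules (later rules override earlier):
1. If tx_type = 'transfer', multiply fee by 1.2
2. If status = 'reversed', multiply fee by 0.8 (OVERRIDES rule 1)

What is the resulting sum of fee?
106.0

Step 1: Rule 2 takes priority for records with status = 'reversed'
  - 1 records: 10 × 0.8 = 8.0
Step 2: Rule 1 applies to remaining records with tx_type = 'transfer'
  - 4 records: 40 × 1.2 = 48.0
Step 3: Other records unchanged: 50
Step 4: Final sum = 8.0 + 48.0 + 50 = 106.0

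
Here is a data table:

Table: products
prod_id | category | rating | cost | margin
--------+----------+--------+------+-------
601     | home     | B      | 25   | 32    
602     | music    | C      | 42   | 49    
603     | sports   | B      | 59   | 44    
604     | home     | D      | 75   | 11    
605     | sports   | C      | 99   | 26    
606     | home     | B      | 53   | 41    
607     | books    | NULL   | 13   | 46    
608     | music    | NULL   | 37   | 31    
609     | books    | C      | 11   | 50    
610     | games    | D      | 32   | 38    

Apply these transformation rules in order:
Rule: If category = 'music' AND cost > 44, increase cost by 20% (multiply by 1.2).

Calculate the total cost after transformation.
446

Step 1: Find records where category = 'music' AND cost > 44
Step 2: 0 records match, summing to 0
Step 3: After multiplier: 0 × 1.2 = 0.0
Step 4: Unaffected records sum: 446
Step 5: Final sum = 0.0 + 446 = 446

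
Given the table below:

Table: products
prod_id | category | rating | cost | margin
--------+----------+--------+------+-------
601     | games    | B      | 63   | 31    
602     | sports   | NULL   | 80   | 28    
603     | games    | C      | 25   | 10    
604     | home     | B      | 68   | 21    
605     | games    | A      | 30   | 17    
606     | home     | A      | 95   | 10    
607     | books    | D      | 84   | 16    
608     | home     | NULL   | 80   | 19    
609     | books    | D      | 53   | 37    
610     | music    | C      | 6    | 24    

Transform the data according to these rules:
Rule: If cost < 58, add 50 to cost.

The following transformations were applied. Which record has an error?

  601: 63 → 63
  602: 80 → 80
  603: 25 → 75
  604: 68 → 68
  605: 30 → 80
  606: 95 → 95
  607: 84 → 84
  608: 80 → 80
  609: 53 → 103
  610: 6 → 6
Record 610 has an error. The correct transformed value should be 56, not 6.

Step 1: Check each record against the rule
Step 2: Record 610 has cost = 6
Step 3: Since 6 < 58, the bonus should have been applied
Step 4: Correct value = 56, but claimed value = 6
Conclusion: Record 610 has the error.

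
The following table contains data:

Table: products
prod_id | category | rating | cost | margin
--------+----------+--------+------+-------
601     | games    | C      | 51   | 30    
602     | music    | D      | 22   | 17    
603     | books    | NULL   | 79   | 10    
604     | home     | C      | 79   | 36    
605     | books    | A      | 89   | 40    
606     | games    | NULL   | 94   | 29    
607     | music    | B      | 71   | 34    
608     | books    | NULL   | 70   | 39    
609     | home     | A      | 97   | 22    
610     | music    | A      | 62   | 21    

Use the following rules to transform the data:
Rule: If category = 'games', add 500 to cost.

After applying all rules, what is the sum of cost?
1714

Step 1: Count records where category = 'games': 2
Step 2: Total bonus added: 2 × 500 = 1000
Step 3: Original sum of cost: 714
Step 4: Final sum = 714 + 1000 = 1714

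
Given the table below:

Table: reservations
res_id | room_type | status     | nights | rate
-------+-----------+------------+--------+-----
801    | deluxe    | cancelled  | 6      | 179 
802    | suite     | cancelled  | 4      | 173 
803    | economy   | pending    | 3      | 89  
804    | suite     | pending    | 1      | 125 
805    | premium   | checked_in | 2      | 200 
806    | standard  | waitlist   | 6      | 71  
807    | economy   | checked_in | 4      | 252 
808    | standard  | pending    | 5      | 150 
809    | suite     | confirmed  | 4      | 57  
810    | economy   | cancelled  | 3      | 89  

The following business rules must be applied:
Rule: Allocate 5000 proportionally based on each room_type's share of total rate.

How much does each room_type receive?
deluxe: 646.21, economy: 1552.35, premium: 722.02, standard: 797.83, suite: 1281.59

Step 1: Calculate total rate = 1385
Step 2: Calculate each room_type's proportion:
  deluxe: 179/1385 = 12.92% → 646.21
  economy: 430/1385 = 31.05% → 1552.35
  premium: 200/1385 = 14.44% → 722.02
  standard: 221/1385 = 15.96% → 797.83
  suite: 355/1385 = 25.63% → 1281.59
Step 3: Verify: sum of allocations ≈ 5000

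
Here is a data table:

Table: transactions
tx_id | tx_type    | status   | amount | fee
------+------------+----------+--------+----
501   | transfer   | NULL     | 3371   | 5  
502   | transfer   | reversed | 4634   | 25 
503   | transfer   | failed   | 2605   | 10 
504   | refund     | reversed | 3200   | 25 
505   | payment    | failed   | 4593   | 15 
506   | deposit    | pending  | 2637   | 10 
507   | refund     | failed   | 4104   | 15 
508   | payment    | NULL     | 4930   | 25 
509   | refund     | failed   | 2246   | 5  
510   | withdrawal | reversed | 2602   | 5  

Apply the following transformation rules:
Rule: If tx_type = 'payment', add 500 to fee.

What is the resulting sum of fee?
1140

Step 1: Count records where tx_type = 'payment': 2
Step 2: Total bonus added: 2 × 500 = 1000
Step 3: Original sum of fee: 140
Step 4: Final sum = 140 + 1000 = 1140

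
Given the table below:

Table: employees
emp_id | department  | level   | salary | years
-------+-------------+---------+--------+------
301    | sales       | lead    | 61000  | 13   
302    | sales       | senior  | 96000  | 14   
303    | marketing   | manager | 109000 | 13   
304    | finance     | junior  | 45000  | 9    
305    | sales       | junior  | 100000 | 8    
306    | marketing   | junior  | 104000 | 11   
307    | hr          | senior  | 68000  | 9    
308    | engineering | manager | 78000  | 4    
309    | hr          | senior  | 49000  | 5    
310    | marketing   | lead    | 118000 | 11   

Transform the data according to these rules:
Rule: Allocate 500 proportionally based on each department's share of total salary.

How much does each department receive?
engineering: 47.1, finance: 27.17, hr: 70.65, marketing: 199.88, sales: 155.19

Step 1: Calculate total salary = 828000
Step 2: Calculate each department's proportion:
  engineering: 78000/828000 = 9.42% → 47.1
  finance: 45000/828000 = 5.43% → 27.17
  hr: 117000/828000 = 14.13% → 70.65
  marketing: 331000/828000 = 39.98% → 199.88
  sales: 257000/828000 = 31.04% → 155.19
Step 3: Verify: sum of allocations ≈ 500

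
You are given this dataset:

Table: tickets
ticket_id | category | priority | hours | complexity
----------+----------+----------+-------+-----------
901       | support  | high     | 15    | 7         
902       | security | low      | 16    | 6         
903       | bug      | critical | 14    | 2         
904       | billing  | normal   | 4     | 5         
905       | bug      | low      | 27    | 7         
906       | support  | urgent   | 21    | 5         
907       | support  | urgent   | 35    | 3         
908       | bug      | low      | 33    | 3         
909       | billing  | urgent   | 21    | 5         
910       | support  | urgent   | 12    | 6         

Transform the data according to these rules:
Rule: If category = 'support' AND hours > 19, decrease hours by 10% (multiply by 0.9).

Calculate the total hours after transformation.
192.4

Step 1: Find records where category = 'support' AND hours > 19
Step 2: 2 records match, summing to 56
Step 3: After multiplier: 56 × 0.9 = 50.4
Step 4: Unaffected records sum: 142
Step 5: Final sum = 50.4 + 142 = 192.4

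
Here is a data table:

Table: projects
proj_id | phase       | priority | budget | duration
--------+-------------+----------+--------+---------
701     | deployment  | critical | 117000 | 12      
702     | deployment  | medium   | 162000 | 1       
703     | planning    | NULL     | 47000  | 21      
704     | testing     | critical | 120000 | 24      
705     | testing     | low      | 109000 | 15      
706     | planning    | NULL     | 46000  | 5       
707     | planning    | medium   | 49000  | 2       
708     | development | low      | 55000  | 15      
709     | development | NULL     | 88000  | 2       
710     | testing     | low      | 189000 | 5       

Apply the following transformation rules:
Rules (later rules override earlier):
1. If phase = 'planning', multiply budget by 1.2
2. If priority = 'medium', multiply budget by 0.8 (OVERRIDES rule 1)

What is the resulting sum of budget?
958400.0

Step 1: Rule 2 takes priority for records with priority = 'medium'
  - 2 records: 211000 × 0.8 = 168800.0
Step 2: Rule 1 applies to remaining records with phase = 'planning'
  - 2 records: 93000 × 1.2 = 111600.0
Step 3: Other records unchanged: 678000
Step 4: Final sum = 168800.0 + 111600.0 + 678000 = 958400.0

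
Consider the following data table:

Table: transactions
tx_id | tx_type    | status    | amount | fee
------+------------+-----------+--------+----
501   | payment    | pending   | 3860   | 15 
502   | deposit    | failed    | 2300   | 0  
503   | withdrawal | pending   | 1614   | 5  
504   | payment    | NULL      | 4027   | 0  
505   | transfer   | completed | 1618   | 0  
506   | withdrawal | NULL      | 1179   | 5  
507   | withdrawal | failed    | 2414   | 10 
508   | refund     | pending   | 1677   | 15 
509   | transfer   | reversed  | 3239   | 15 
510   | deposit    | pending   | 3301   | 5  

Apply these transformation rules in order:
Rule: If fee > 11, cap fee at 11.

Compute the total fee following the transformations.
58

Step 1: 3 records have fee > 11
Step 2: These records originally summed to 45
Step 3: After capping: 3 × 11 = 33
Step 4: Unaffected records sum: 25
Step 5: Final sum = 33 + 25 = 58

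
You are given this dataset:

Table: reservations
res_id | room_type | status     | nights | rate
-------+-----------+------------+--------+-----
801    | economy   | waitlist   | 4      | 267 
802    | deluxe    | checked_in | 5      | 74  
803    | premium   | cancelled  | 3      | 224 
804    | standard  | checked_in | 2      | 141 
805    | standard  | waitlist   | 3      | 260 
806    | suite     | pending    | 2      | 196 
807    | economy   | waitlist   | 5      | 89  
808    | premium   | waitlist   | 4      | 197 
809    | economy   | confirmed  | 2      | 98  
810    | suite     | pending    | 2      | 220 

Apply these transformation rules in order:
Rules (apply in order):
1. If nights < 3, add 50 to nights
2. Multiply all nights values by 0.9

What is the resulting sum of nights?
208.8

Step 1: Apply Rule 1 - Add 50 to records with nights < 3
  - 4 records affected: 8 + (4 × 50) = 208
  - Unaffected records: 24
  - Sum after Rule 1: 232
Step 2: Apply Rule 2 - Multiply all by 0.9
  - 232 × 0.9 = 208.8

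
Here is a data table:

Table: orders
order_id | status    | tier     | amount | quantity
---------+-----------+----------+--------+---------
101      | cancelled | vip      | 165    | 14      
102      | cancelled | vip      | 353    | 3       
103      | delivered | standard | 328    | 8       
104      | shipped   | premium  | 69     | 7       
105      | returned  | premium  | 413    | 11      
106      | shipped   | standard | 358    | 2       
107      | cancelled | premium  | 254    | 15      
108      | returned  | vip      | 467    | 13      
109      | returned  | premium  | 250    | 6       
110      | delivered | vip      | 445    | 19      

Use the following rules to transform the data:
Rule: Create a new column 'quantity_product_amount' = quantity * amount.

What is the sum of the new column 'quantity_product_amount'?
31571

Step 1: For each record, compute quantity * amount
Example calculations:
  14 * 165 = 2310
  3 * 353 = 1059
  8 * 328 = 2624
  ...
Step 2: Sum all derived values
Step 3: Total = 31571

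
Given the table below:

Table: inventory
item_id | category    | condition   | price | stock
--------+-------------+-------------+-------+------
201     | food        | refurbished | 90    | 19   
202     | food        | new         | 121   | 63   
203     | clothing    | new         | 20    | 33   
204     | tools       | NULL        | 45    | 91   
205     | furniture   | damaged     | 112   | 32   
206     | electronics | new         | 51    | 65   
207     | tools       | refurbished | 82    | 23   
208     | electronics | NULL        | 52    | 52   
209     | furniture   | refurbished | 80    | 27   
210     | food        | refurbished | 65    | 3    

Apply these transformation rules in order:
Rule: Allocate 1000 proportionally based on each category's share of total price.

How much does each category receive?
clothing: 27.86, electronics: 143.45, food: 384.4, furniture: 267.41, tools: 176.88

Step 1: Calculate total price = 718
Step 2: Calculate each category's proportion:
  clothing: 20/718 = 2.79% → 27.86
  electronics: 103/718 = 14.35% → 143.45
  food: 276/718 = 38.44% → 384.4
  furniture: 192/718 = 26.74% → 267.41
  tools: 127/718 = 17.69% → 176.88
Step 3: Verify: sum of allocations ≈ 1000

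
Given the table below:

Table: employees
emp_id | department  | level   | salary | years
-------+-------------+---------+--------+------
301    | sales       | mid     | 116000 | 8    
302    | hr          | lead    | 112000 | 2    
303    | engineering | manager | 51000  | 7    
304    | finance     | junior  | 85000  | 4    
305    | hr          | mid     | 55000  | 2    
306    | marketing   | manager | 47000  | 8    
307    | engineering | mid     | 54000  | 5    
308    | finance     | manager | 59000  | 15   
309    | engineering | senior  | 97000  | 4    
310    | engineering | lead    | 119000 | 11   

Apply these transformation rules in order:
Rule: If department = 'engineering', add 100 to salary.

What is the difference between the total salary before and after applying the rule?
400

Step 1: Original sum of salary = 795000
Step 2: 4 records have department = 'engineering'
Step 3: Each affected record changes by 100
Step 4: Total change = 4 × 100 = 400
Step 5: New sum = 795000 + 400 = 795400
Step 6: Difference = |795400 - 795000| = 400
        (Sum increased by 400)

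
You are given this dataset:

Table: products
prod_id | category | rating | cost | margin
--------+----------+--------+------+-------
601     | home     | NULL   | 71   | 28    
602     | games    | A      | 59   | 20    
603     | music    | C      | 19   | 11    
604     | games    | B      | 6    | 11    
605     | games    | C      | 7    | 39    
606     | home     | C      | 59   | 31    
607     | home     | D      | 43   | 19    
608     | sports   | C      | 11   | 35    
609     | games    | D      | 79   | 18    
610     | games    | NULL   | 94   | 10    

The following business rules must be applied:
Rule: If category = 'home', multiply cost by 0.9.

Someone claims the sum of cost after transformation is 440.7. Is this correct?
No, the correct result is 430.7.

Step 1: Calculate the correct sum after transformation
Step 2: Apply multiplier 0.9 to records where category = 'home'
Step 3: Correct result = 430.7
Step 4: Claimed result = 440.7
Step 5: 430.7 ≠ 440.7
Conclusion: The claimed result is incorrect. The correct answer is 430.7.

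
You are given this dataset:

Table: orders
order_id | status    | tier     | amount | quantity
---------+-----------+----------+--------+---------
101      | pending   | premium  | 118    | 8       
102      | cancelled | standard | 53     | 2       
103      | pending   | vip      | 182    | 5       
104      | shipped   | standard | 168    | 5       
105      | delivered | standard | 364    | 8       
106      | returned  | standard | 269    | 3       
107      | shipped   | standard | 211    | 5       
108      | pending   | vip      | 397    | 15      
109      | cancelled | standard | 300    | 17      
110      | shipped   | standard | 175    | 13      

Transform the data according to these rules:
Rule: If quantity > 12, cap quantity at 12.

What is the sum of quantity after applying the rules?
72

Step 1: 3 records have quantity > 12
Step 2: These records originally summed to 45
Step 3: After capping: 3 × 12 = 36
Step 4: Unaffected records sum: 36
Step 5: Final sum = 36 + 36 = 72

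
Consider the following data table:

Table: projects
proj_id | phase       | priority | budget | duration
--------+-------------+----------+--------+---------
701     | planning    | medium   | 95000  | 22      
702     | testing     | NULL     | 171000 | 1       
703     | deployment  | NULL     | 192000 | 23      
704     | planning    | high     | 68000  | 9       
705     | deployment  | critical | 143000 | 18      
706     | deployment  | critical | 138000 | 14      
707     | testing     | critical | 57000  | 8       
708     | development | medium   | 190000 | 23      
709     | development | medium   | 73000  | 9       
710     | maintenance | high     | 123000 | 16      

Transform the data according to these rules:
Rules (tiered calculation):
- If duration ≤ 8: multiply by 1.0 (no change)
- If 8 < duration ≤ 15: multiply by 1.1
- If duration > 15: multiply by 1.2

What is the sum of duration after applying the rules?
166.6

Step 1: Tier 1 (duration ≤ 8): 2 records, sum = 9 × 1.0 = 9.0
Step 2: Tier 2 (8 < duration ≤ 15): 3 records, sum = 32 × 1.1 = 35.2
Step 3: Tier 3 (duration > 15): 5 records, sum = 102 × 1.2 = 122.4
Step 4: Final sum = 9.0 + 35.2 + 122.4 = 166.6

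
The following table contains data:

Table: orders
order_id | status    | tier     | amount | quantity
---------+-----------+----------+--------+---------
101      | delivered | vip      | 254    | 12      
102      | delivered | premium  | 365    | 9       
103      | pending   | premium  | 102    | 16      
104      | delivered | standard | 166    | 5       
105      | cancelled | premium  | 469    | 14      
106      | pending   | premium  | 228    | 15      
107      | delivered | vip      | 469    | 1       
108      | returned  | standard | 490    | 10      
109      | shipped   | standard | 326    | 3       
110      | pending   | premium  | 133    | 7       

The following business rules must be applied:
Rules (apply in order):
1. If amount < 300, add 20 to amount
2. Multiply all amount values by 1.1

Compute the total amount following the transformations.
3412.2

Step 1: Apply Rule 1 - Add 20 to records with amount < 300
  - 5 records affected: 883 + (5 × 20) = 983
  - Unaffected records: 2119
  - Sum after Rule 1: 3102
Step 2: Apply Rule 2 - Multiply all by 1.1
  - 3102 × 1.1 = 3412.2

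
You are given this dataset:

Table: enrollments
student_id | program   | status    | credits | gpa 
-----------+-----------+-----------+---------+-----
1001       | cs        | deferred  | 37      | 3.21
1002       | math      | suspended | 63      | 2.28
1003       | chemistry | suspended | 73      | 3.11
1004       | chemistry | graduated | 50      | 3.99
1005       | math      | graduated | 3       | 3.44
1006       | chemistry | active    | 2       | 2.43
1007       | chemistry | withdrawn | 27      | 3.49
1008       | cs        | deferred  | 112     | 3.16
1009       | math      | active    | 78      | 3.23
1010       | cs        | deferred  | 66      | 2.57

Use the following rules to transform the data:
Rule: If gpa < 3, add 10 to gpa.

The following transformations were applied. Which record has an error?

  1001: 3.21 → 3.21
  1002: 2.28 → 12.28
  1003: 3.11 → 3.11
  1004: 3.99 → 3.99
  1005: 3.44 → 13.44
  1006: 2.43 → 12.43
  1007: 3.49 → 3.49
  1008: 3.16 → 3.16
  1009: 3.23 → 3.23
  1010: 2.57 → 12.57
Record 1005 has an error. The correct transformed value should be 3.44, not 13.44.

Step 1: Check each record against the rule
Step 2: Record 1005 has gpa = 3.44
Step 3: Since 3.44 >= 3, the bonus should not have been applied
Step 4: Correct value = 3.44, but claimed value = 13.44
Conclusion: Record 1005 has the error.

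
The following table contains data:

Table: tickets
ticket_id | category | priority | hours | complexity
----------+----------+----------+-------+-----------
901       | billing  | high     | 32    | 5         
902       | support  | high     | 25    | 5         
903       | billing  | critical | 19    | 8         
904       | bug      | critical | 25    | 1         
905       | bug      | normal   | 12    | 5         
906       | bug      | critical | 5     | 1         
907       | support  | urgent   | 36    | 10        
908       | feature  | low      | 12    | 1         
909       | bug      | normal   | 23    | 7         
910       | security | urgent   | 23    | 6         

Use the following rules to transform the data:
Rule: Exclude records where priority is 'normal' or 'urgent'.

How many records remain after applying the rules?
6

Step 1: Count records to exclude
  - 2 (normal) + 2 (urgent) = 4 records
Step 2: Total records: 10
Step 3: Remaining = 10 - 4 = 6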